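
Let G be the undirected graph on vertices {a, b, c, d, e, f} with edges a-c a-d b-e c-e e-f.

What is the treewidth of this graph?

1

A width-1 tree decomposition is:
Bags: B1 = {c, e}  B2 = {a, c}  B3 = {b, e}  B4 = {a, d}  B5 = {e, f}
Tree: B1–B2, B1–B3, B2–B4, B3–B5
Every bag has size at most 2, so the width is 2 − 1 = 1 and tw(G) ≤ 1. G has an edge, so its treewidth is at least 1. The upper and lower bounds meet at 1, so that is the treewidth.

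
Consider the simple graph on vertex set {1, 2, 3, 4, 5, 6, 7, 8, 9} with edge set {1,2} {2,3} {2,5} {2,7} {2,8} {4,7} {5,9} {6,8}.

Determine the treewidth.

1

A width-1 tree decomposition is:
Bags: B1 = {2, 5}  B2 = {2, 7}  B3 = {5, 9}  B4 = {4, 7}  B5 = {2, 8}  B6 = {1, 2}  B7 = {6, 8}  B8 = {2, 3}
Tree: B1–B2, B1–B3, B2–B4, B1–B5, B1–B6, B5–B7, B6–B8
Each bag holds 2 vertices, so the decomposition has width 1, which upper-bounds the treewidth. Since G has at least one edge (e.g. 2–5), it is not an edgeless graph, so tw(G) ≥ 1. Combining the bounds, tw(G) = 1.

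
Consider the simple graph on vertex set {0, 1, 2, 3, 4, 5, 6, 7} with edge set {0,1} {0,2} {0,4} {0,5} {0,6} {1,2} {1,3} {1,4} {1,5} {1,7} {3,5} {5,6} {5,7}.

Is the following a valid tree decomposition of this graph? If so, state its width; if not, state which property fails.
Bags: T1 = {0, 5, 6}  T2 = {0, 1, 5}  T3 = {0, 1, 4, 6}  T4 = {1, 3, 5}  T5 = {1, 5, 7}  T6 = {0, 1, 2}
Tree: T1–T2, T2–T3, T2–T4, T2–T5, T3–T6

No — bags containing vertex 6 are not connected in the tree.

A tree decomposition must satisfy three properties: every vertex lies in some bag; for every edge, both endpoints lie together in some bag; and for every vertex, the bags containing it form a connected subtree. Here bags containing vertex 6 are not connected in the tree, so the decomposition is invalid.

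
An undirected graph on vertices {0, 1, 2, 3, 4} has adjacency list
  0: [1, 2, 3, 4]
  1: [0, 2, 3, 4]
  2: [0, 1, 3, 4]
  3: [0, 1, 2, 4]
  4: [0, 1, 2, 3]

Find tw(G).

4

A width-4 tree decomposition is:
Bags: B1 = {0, 1, 2, 3, 4}
Tree: (single bag)
A single bag containing all 5 vertices is trivially a valid decomposition of width 4. For the lower bound, the 5 vertices {0, 1, 2, 3, 4} are pairwise adjacent, and any tree decomposition puts a clique entirely inside one bag — forcing width ≥ 4. Hence tw(G) = 4 exactly.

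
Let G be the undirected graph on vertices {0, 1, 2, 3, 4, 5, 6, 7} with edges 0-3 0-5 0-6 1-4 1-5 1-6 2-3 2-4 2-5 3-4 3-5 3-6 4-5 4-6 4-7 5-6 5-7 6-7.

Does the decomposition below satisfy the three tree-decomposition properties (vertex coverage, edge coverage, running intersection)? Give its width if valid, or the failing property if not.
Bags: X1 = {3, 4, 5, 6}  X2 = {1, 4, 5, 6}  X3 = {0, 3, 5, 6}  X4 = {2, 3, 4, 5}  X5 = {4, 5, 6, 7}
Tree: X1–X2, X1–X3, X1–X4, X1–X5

Vertex coverage: the bags together contain {0, 1, 2, 3, 4, 5, 6, 7}, the full vertex set. Edge coverage: each edge of G has both endpoints in at least one bag. Running intersection: for every vertex, the bags containing it form a connected subtree. All three properties hold, so this is a valid tree decomposition of width max|bag| − 1 = 3, and hence tw(G) ≤ 3.

Yes; width 3.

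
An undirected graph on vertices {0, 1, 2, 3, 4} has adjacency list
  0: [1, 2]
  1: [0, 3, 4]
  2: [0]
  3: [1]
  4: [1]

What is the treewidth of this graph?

1

A width-1 tree decomposition is:
Bags: B1 = {0, 1}  B2 = {1, 4}  B3 = {1, 3}  B4 = {0, 2}
Tree: B1–B2, B1–B3, B1–B4
The largest bag has 2 vertices, giving width 1; this decomposition certifies tw(G) ≤ 1. G has an edge, so its treewidth is at least 1. Combining the bounds, tw(G) = 1.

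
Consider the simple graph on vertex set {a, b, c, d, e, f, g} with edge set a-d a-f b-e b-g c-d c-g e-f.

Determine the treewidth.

A width-2 tree decomposition is:
Bags: B1 = {c, d, g}  B2 = {b, d, g}  B3 = {b, d, e}  B4 = {d, e, f}  B5 = {a, d, f}
Tree: B1–B2, B2–B3, B3–B4, B4–B5
The largest bag has 3 vertices, giving width 2; this decomposition certifies tw(G) ≤ 2. Since d–c–g–b–e–f–a–d is a cycle in G, G is not acyclic. Forests are exactly the graphs of treewidth ≤ 1, so tw(G) ≥ 2. Combining the bounds, tw(G) = 2.

2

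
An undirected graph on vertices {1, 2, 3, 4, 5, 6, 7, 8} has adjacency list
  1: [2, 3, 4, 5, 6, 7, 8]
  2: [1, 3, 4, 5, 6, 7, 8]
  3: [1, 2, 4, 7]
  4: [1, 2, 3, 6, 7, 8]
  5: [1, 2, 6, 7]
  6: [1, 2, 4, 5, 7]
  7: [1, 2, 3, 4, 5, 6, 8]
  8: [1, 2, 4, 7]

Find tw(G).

4

A width-4 tree decomposition is:
Bags: B1 = {1, 2, 3, 4, 7}  B2 = {1, 2, 4, 7, 8}  B3 = {1, 2, 4, 6, 7}  B4 = {1, 2, 5, 6, 7}
Tree: B1–B2, B1–B3, B3–B4
Each bag holds 5 vertices, so the decomposition has width 4, which upper-bounds the treewidth. On the other hand G contains the 5-clique {1, 2, 4, 7, 8}. A clique must lie in a single bag of any decomposition, so no decomposition can have width below 4. Combining the bounds, tw(G) = 4.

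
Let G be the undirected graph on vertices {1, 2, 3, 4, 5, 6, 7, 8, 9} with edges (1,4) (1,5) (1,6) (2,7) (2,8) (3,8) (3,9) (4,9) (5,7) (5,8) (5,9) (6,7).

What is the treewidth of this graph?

3

A width-3 tree decomposition is:
Bags: B1 = {2, 3, 7, 8}  B2 = {3, 5, 7, 8}  B3 = {3, 5, 7, 9}  B4 = {5, 6, 7, 9}  B5 = {1, 5, 6, 9}  B6 = {1, 4, 6, 9}
Tree: B1–B2, B2–B3, B3–B4, B4–B5, B5–B6
The largest bag has 4 vertices, giving width 3; this decomposition certifies tw(G) ≤ 3. For the lower bound: the 4 vertex sets {2,3,8}, {7}, {5}, {1,4,6,9} are disjoint, each induces a connected subgraph, and every pair is joined by at least one edge of G. Contracting each set to a single vertex therefore yields K_{4} as a minor, and since treewidth is minor-monotone, tw(G) ≥ tw(K_{4}) = 3. Therefore the treewidth is 3.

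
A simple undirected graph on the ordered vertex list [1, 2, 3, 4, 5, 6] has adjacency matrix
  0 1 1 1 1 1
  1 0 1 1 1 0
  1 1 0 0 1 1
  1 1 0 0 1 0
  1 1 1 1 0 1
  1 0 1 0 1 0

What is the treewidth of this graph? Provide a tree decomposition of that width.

Every bag has size at most 4, so the width is 4 − 1 = 3 and tw(G) ≤ 3. For the lower bound, the 4 vertices {1, 2, 3, 5} are pairwise adjacent, and any tree decomposition puts a clique entirely inside one bag — forcing width ≥ 3. Hence tw(G) = 3 exactly.

Treewidth 3.
One optimal decomposition is:
Bags: B1 = {1, 3, 5, 6}  B2 = {1, 2, 3, 5}  B3 = {1, 2, 4, 5}
Tree: B1–B2, B2–B3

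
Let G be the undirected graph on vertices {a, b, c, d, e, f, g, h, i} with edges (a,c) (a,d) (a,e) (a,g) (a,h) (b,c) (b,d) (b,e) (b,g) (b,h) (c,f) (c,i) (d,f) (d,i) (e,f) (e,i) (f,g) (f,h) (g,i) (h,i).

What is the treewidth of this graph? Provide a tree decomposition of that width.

Each bag holds 5 vertices, so the decomposition has width 4, which upper-bounds the treewidth. For the lower bound: the 5 vertex sets {g,i}, {b,e}, {f,h}, {a}, {c} are disjoint, each induces a connected subgraph, and every pair is joined by at least one edge of G. Contracting each set to a single vertex therefore yields K_{5} as a minor, and since treewidth is minor-monotone, tw(G) ≥ tw(K_{5}) = 4. Hence tw(G) = 4 exactly.

Treewidth 4.
Bags: B1 = {a, b, f, g, i}  B2 = {a, b, e, f, i}  B3 = {a, b, f, h, i}  B4 = {a, b, c, f, i}  B5 = {a, b, d, f, i}
Tree: B1–B2, B2–B3, B3–B4, B4–B5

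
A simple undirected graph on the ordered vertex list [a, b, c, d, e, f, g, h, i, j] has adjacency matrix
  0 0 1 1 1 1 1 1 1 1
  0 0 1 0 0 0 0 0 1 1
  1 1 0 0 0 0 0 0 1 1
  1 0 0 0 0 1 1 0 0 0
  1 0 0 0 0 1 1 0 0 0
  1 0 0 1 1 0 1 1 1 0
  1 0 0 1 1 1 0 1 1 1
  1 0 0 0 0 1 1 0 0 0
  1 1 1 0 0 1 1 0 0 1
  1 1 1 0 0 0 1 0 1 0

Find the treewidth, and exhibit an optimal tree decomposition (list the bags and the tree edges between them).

Treewidth 3.
One optimal decomposition is:
Bags: B1 = {a, d, f, g}  B2 = {a, f, g, i}  B3 = {a, g, i, j}  B4 = {a, c, i, j}  B5 = {a, f, g, h}  B6 = {a, e, f, g}  B7 = {b, c, i, j}
Tree: B1–B2, B2–B3, B3–B4, B1–B5, B1–B6, B4–B7

The largest bag has 4 vertices, giving width 3; this decomposition certifies tw(G) ≤ 3. On the other hand G contains the 4-clique {a, g, i, j}. A clique must lie in a single bag of any decomposition, so no decomposition can have width below 3. Combining the bounds, tw(G) = 3.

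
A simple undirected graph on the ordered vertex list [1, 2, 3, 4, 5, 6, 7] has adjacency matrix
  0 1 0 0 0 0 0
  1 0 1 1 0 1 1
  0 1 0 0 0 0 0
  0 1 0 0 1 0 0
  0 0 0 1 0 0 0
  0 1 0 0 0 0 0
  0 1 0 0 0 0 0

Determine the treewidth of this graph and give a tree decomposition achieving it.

Every bag has size at most 2, so the width is 2 − 1 = 1 and tw(G) ≤ 1. Any graph with an edge has treewidth ≥ 1, and G has the edge 2–1. The upper and lower bounds meet at 1, so that is the treewidth.

Treewidth 1.
One such decomposition:
Bags: B1 = {1, 2}  B2 = {2, 7}  B3 = {2, 6}  B4 = {2, 4}  B5 = {4, 5}  B6 = {2, 3}
Tree: B1–B2, B2–B3, B1–B4, B4–B5, B3–B6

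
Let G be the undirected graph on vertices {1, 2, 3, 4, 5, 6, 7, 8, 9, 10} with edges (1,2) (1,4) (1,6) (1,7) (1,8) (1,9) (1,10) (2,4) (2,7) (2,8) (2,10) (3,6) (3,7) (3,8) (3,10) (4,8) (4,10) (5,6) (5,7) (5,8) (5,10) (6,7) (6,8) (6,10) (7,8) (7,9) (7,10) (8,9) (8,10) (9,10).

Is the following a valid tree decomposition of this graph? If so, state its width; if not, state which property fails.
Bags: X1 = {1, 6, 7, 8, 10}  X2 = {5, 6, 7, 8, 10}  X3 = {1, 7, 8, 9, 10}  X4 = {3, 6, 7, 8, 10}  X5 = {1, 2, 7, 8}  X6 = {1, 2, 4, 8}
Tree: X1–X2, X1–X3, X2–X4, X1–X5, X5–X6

No — edge (10,2) lies in no bag.

A tree decomposition must satisfy three properties: every vertex lies in some bag; for every edge, both endpoints lie together in some bag; and for every vertex, the bags containing it form a connected subtree. Here edge (10,2) lies in no bag, so the decomposition is invalid.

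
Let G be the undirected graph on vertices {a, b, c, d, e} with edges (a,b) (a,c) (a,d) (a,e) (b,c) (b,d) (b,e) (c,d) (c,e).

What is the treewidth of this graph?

A width-3 tree decomposition is:
Bags: B1 = {a, b, c, e}  B2 = {a, b, c, d}
Tree: B1–B2
The largest bag has 4 vertices, giving width 3; this decomposition certifies tw(G) ≤ 3. On the other hand G contains the 4-clique {a, b, c, d}. A clique must lie in a single bag of any decomposition, so no decomposition can have width below 3. The upper and lower bounds meet at 3, so that is the treewidth.

3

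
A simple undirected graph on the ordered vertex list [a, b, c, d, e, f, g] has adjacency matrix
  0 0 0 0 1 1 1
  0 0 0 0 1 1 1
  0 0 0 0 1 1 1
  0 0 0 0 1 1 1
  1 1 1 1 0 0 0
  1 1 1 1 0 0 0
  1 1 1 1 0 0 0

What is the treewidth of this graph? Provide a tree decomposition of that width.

Every bag has size at most 4, so the width is 4 − 1 = 3 and tw(G) ≤ 3. For the lower bound: the 4 vertex sets {b,g}, {a,e}, {f}, {d} are disjoint, each induces a connected subgraph, and every pair is joined by at least one edge of G. Contracting each set to a single vertex therefore yields K_{4} as a minor, and since treewidth is minor-monotone, tw(G) ≥ tw(K_{4}) = 3. The upper and lower bounds meet at 3, so that is the treewidth.

Treewidth 3.
One such decomposition:
Bags: B1 = {b, e, f, g}  B2 = {a, e, f, g}  B3 = {d, e, f, g}  B4 = {c, e, f, g}
Tree: B1–B2, B2–B3, B3–B4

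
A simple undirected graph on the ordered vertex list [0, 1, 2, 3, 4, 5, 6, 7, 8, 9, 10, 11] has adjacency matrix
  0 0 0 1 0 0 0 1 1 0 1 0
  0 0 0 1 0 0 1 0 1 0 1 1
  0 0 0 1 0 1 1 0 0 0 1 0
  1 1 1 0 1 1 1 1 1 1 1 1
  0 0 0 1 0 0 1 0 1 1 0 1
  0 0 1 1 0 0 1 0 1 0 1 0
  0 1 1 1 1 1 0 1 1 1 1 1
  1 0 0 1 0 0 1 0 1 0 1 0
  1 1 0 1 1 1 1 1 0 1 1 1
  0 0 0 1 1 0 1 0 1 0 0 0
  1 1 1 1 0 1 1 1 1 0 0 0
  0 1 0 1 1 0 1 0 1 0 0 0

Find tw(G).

A width-4 tree decomposition is:
Bags: B1 = {1, 3, 6, 8, 10}  B2 = {1, 3, 6, 8, 11}  B3 = {3, 6, 7, 8, 10}  B4 = {0, 3, 7, 8, 10}  B5 = {3, 4, 6, 8, 11}  B6 = {3, 5, 6, 8, 10}  B7 = {2, 3, 5, 6, 10}  B8 = {3, 4, 6, 8, 9}
Tree: B1–B2, B1–B3, B3–B4, B2–B5, B1–B6, B6–B7, B5–B8
The largest bag has 5 vertices, giving width 4; this decomposition certifies tw(G) ≤ 4. On the other hand G contains the 5-clique {0, 3, 7, 8, 10}. A clique must lie in a single bag of any decomposition, so no decomposition can have width below 4. Therefore the treewidth is 4.

4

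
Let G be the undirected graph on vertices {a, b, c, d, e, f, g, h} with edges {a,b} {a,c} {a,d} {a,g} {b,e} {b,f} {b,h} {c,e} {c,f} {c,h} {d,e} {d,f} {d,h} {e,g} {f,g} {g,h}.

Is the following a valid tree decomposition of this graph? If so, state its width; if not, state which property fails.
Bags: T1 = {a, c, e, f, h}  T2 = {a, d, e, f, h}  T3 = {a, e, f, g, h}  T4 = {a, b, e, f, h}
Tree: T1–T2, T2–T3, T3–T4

Checking the three conditions: (i) the bags cover all of {a, b, c, d, e, f, g, h}; (ii) for each edge, some bag contains both endpoints; (iii) the bags containing any fixed vertex form a subtree. All hold, so the decomposition is valid with width 5 − 1 = 4.

Yes; width 4.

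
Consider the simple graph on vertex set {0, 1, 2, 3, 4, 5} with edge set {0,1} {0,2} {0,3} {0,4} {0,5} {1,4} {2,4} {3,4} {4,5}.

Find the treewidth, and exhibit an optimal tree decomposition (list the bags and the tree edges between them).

Every bag has size at most 3, so the width is 3 − 1 = 2 and tw(G) ≤ 2. Conversely, {0, 1, 4} is a clique of size 3, and the vertices of any clique must share a bag in every tree decomposition; so some bag has ≥ 3 vertices and tw(G) ≥ 2. Combining the bounds, tw(G) = 2.

Treewidth 2.
One optimal decomposition is:
Bags: B1 = {0, 4, 5}  B2 = {0, 2, 4}  B3 = {0, 3, 4}  B4 = {0, 1, 4}
Tree: B1–B2, B2–B3, B1–B4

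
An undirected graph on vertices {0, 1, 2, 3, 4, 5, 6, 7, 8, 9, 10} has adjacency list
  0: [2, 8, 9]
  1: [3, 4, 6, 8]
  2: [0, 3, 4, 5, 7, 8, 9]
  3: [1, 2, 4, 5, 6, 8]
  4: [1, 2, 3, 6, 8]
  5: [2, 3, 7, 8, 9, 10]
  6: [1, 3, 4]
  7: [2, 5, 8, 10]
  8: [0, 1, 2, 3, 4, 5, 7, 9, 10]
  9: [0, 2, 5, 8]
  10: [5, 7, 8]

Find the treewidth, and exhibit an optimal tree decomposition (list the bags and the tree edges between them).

The largest bag has 4 vertices, giving width 3; this decomposition certifies tw(G) ≤ 3. For the lower bound, the 4 vertices {1, 3, 4, 8} are pairwise adjacent, and any tree decomposition puts a clique entirely inside one bag — forcing width ≥ 3. The upper and lower bounds meet at 3, so that is the treewidth.

Treewidth 3.
One such decomposition:
Bags: B1 = {2, 5, 8, 9}  B2 = {2, 3, 5, 8}  B3 = {2, 3, 4, 8}  B4 = {1, 3, 4, 8}  B5 = {1, 3, 4, 6}  B6 = {0, 2, 8, 9}  B7 = {2, 5, 7, 8}  B8 = {5, 7, 8, 10}
Tree: B1–B2, B2–B3, B3–B4, B4–B5, B1–B6, B2–B7, B7–B8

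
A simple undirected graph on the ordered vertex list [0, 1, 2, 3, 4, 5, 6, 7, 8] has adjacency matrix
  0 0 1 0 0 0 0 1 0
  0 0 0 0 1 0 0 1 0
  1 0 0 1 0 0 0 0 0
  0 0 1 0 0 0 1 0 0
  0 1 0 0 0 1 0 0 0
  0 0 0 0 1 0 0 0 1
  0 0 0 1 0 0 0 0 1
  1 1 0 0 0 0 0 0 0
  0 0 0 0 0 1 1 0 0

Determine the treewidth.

2

A width-2 tree decomposition is:
Bags: B1 = {5, 6, 8}  B2 = {4, 5, 6}  B3 = {1, 4, 6}  B4 = {1, 6, 7}  B5 = {0, 6, 7}  B6 = {0, 2, 6}  B7 = {2, 3, 6}
Tree: B1–B2, B2–B3, B3–B4, B4–B5, B5–B6, B6–B7
Every bag has size at most 3, so the width is 3 − 1 = 2 and tw(G) ≤ 2. The edges 6–8–5–4–1–7–0–2–3–6 form a cycle, so G is not a tree and its treewidth is at least 2. Combining the bounds, tw(G) = 2.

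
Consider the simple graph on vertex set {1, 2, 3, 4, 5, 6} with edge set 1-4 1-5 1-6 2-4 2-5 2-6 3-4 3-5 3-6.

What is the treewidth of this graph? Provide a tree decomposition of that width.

Each bag holds 4 vertices, so the decomposition has width 3, which upper-bounds the treewidth. For the lower bound: the 4 vertex sets {2,4}, {3,6}, {1}, {5} are disjoint, each induces a connected subgraph, and every pair is joined by at least one edge of G. Contracting each set to a single vertex therefore yields K_{4} as a minor, and since treewidth is minor-monotone, tw(G) ≥ tw(K_{4}) = 3. Therefore the treewidth is 3.

Treewidth 3.
One such decomposition:
Bags: B1 = {1, 2, 3, 4}  B2 = {1, 2, 3, 6}  B3 = {1, 2, 3, 5}
Tree: B1–B2, B2–B3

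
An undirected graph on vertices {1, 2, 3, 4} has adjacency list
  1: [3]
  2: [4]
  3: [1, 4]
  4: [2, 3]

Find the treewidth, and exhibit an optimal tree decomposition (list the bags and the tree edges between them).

Treewidth 1.
One such decomposition:
Bags: B1 = {2, 4}  B2 = {3, 4}  B3 = {1, 3}
Tree: B1–B2, B2–B3

The largest bag has 2 vertices, giving width 1; this decomposition certifies tw(G) ≤ 1. G has an edge, so its treewidth is at least 1. Hence tw(G) = 1 exactly.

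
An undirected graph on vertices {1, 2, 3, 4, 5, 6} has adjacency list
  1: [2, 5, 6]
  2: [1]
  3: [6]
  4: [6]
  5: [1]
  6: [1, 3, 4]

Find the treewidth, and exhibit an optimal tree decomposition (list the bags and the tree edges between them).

Treewidth 1.
Bags: B1 = {1, 5}  B2 = {1, 6}  B3 = {1, 2}  B4 = {3, 6}  B5 = {4, 6}
Tree: B1–B2, B1–B3, B2–B4, B4–B5

Every bag has size at most 2, so the width is 2 − 1 = 1 and tw(G) ≤ 1. Any graph with an edge has treewidth ≥ 1, and G has the edge 5–1. Therefore the treewidth is 1.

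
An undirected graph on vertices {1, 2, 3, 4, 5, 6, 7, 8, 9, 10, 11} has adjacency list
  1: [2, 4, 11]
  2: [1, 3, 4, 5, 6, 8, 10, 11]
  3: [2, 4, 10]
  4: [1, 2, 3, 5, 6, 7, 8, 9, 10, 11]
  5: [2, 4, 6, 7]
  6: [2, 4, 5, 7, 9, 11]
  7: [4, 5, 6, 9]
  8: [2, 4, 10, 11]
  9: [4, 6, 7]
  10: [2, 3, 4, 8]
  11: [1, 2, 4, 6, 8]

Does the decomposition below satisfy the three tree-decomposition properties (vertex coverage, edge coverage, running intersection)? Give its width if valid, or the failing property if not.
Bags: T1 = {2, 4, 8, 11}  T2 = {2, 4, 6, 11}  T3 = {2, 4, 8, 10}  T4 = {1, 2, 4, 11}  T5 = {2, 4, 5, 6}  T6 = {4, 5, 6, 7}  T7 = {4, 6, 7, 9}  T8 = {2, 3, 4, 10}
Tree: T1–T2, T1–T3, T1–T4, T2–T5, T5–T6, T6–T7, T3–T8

Every vertex of G appears in some bag (union = {1, 2, 3, 4, 5, 6, 7, 8, 9, 10, 11}); every edge is covered by a bag; and for each vertex v the set of bags containing v is connected in the bag tree. The decomposition is therefore valid. The largest bag has 4 vertices, so the width is 3.

Yes; width 3.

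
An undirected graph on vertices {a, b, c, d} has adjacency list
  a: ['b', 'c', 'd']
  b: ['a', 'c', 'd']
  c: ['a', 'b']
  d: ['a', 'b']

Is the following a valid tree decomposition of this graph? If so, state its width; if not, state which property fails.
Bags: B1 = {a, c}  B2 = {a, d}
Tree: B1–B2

No — vertex b appears in no bag.

A tree decomposition must satisfy three properties: every vertex lies in some bag; for every edge, both endpoints lie together in some bag; and for every vertex, the bags containing it form a connected subtree. Here vertex b appears in no bag, so the decomposition is invalid.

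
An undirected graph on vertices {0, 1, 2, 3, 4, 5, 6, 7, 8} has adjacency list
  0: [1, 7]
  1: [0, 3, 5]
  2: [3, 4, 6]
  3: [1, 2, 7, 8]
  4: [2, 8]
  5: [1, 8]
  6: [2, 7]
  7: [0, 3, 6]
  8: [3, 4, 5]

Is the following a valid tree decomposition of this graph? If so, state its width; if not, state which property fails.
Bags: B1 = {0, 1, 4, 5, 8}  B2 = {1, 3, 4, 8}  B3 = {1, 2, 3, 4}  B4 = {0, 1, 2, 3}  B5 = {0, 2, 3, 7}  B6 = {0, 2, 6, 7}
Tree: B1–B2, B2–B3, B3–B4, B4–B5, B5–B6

A tree decomposition must satisfy three properties: every vertex lies in some bag; for every edge, both endpoints lie together in some bag; and for every vertex, the bags containing it form a connected subtree. Here bags containing vertex 0 are not connected in the tree, so the decomposition is invalid.

No — bags containing vertex 0 are not connected in the tree.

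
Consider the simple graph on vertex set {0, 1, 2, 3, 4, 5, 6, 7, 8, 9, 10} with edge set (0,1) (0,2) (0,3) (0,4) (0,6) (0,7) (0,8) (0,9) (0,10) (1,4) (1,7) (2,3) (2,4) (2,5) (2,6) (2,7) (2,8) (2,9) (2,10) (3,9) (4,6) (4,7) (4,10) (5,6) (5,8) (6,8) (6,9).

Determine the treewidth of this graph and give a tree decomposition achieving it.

The largest bag has 4 vertices, giving width 3; this decomposition certifies tw(G) ≤ 3. For the lower bound, the 4 vertices {0, 1, 4, 7} are pairwise adjacent, and any tree decomposition puts a clique entirely inside one bag — forcing width ≥ 3. Hence tw(G) = 3 exactly.

Treewidth 3.
Bags: B1 = {0, 2, 6, 8}  B2 = {0, 2, 4, 6}  B3 = {2, 5, 6, 8}  B4 = {0, 2, 6, 9}  B5 = {0, 2, 4, 10}  B6 = {0, 2, 3, 9}  B7 = {0, 2, 4, 7}  B8 = {0, 1, 4, 7}
Tree: B1–B2, B1–B3, B1–B4, B2–B5, B4–B6, B5–B7, B7–B8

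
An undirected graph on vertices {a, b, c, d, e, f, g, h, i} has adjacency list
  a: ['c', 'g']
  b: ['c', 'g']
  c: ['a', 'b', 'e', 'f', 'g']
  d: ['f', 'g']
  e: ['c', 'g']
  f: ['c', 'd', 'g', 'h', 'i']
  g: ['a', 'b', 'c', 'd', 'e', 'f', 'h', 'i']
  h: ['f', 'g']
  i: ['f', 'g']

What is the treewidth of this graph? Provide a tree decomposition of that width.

Each bag holds 3 vertices, so the decomposition has width 2, which upper-bounds the treewidth. On the other hand G contains the 3-clique {a, c, g}. A clique must lie in a single bag of any decomposition, so no decomposition can have width below 2. Combining the bounds, tw(G) = 2.

Treewidth 2.
One such decomposition:
Bags: B1 = {c, f, g}  B2 = {c, e, g}  B3 = {f, g, i}  B4 = {a, c, g}  B5 = {d, f, g}  B6 = {b, c, g}  B7 = {f, g, h}
Tree: B1–B2, B1–B3, B2–B4, B3–B5, B4–B6, B1–B7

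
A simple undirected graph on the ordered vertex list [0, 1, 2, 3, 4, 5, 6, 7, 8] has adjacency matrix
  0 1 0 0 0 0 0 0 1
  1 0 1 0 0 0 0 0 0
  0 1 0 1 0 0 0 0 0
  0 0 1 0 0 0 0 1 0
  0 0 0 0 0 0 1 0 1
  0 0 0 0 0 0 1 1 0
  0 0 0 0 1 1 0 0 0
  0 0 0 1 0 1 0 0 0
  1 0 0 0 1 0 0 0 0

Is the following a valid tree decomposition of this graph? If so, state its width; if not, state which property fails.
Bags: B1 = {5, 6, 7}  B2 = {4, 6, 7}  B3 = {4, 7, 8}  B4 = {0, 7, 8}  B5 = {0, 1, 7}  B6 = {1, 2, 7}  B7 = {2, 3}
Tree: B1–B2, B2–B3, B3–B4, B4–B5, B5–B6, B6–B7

No — edge (7,3) lies in no bag.

A tree decomposition must satisfy three properties: every vertex lies in some bag; for every edge, both endpoints lie together in some bag; and for every vertex, the bags containing it form a connected subtree. Here edge (7,3) lies in no bag, so the decomposition is invalid.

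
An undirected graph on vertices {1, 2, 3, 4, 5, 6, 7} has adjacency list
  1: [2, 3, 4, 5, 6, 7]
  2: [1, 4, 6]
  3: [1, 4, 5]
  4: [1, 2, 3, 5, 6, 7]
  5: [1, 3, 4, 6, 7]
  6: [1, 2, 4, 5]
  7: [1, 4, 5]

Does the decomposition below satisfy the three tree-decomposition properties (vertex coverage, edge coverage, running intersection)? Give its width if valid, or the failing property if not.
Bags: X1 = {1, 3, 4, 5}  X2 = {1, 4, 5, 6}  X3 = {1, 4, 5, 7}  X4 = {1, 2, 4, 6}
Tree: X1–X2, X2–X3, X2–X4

Yes; width 3.

Every vertex of G appears in some bag (union = {1, 2, 3, 4, 5, 6, 7}); every edge is covered by a bag; and for each vertex v the set of bags containing v is connected in the bag tree. The decomposition is therefore valid. The largest bag has 4 vertices, so the width is 3.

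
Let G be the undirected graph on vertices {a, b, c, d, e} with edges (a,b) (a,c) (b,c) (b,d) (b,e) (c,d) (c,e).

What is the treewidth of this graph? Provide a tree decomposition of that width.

Each bag holds 3 vertices, so the decomposition has width 2, which upper-bounds the treewidth. On the other hand G contains the 3-clique {b, c, d}. A clique must lie in a single bag of any decomposition, so no decomposition can have width below 2. Hence tw(G) = 2 exactly.

Treewidth 2.
One such decomposition:
Bags: B1 = {b, c, e}  B2 = {a, b, c}  B3 = {b, c, d}
Tree: B1–B2, B2–B3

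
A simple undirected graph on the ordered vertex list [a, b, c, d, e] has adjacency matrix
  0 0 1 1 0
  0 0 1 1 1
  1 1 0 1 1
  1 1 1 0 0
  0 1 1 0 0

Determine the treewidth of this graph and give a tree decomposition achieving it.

The largest bag has 3 vertices, giving width 2; this decomposition certifies tw(G) ≤ 2. Conversely, {a, c, d} is a clique of size 3, and the vertices of any clique must share a bag in every tree decomposition; so some bag has ≥ 3 vertices and tw(G) ≥ 2. The upper and lower bounds meet at 2, so that is the treewidth.

Treewidth 2.
One optimal decomposition is:
Bags: B1 = {b, c, d}  B2 = {b, c, e}  B3 = {a, c, d}
Tree: B1–B2, B1–B3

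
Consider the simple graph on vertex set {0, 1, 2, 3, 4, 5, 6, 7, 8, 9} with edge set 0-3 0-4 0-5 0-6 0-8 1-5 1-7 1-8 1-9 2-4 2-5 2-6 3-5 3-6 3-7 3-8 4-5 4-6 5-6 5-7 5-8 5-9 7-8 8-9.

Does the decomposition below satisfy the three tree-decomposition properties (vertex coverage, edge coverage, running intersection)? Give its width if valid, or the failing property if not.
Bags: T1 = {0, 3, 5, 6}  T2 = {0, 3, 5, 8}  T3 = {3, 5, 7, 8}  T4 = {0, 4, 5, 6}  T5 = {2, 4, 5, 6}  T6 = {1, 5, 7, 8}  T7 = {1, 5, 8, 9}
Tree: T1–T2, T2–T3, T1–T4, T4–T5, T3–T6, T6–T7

Yes; width 3.

Every vertex of G appears in some bag (union = {0, 1, 2, 3, 4, 5, 6, 7, 8, 9}); every edge is covered by a bag; and for each vertex v the set of bags containing v is connected in the bag tree. The decomposition is therefore valid. The largest bag has 4 vertices, so the width is 3.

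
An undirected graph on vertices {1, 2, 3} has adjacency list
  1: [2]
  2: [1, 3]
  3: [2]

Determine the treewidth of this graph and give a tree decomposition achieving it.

Treewidth 1.
Bags: B1 = {1, 2}  B2 = {2, 3}
Tree: B1–B2

Each bag holds 2 vertices, so the decomposition has width 1, which upper-bounds the treewidth. Since G has at least one edge (e.g. 1–2), it is not an edgeless graph, so tw(G) ≥ 1. Combining the bounds, tw(G) = 1.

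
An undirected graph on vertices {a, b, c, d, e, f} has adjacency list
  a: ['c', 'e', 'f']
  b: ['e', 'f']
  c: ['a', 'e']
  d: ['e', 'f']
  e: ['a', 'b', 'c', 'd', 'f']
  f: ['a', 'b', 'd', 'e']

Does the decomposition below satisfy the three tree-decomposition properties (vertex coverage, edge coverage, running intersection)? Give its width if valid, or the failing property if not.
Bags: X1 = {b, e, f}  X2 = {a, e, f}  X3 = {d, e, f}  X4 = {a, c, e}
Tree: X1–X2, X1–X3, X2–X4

Vertex coverage: the bags together contain {a, b, c, d, e, f}, the full vertex set. Edge coverage: each edge of G has both endpoints in at least one bag. Running intersection: for every vertex, the bags containing it form a connected subtree. All three properties hold, so this is a valid tree decomposition of width max|bag| − 1 = 2, and hence tw(G) ≤ 2.

Yes; width 2.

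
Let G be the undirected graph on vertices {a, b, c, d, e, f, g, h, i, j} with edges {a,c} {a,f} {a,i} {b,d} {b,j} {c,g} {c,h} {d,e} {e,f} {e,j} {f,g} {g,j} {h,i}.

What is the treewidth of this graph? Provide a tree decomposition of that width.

Treewidth 2.
Bags: B1 = {b, d, e}  B2 = {b, e, j}  B3 = {e, f, j}  B4 = {f, g, j}  B5 = {a, f, g}  B6 = {a, c, g}  B7 = {a, c, i}  B8 = {c, h, i}
Tree: B1–B2, B2–B3, B3–B4, B4–B5, B5–B6, B6–B7, B7–B8

Each bag holds 3 vertices, so the decomposition has width 2, which upper-bounds the treewidth. The edges d–b–j–e–d form a cycle, so G is not a tree and its treewidth is at least 2. Therefore the treewidth is 2.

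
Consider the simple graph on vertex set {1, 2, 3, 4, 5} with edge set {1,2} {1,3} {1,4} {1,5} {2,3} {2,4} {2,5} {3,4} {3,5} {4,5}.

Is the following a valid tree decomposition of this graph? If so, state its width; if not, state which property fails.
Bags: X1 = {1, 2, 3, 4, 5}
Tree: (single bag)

Yes; width 4.

Vertex coverage: the bags together contain {1, 2, 3, 4, 5}, the full vertex set. Edge coverage: each edge of G has both endpoints in at least one bag. Running intersection: for every vertex, the bags containing it form a connected subtree. All three properties hold, so this is a valid tree decomposition of width max|bag| − 1 = 4, and hence tw(G) ≤ 4.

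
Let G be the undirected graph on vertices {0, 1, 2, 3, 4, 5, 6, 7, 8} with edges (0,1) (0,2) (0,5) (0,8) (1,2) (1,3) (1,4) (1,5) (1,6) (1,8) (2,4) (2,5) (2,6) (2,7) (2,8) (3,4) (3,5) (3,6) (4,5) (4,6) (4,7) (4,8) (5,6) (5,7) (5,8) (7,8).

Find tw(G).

A width-4 tree decomposition is:
Bags: B1 = {1, 3, 4, 5, 6}  B2 = {1, 2, 4, 5, 6}  B3 = {1, 2, 4, 5, 8}  B4 = {2, 4, 5, 7, 8}  B5 = {0, 1, 2, 5, 8}
Tree: B1–B2, B2–B3, B3–B4, B3–B5
Each bag holds 5 vertices, so the decomposition has width 4, which upper-bounds the treewidth. Conversely, {0, 1, 2, 5, 8} is a clique of size 5, and the vertices of any clique must share a bag in every tree decomposition; so some bag has ≥ 5 vertices and tw(G) ≥ 4. The upper and lower bounds meet at 4, so that is the treewidth.

4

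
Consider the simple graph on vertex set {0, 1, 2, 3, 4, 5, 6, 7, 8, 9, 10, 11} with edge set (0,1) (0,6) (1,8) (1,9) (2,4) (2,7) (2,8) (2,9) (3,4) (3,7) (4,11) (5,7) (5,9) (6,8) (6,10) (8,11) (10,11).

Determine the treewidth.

A width-3 tree decomposition is:
Bags: B1 = {3, 4, 5, 7}  B2 = {2, 4, 5, 7}  B3 = {2, 4, 5, 9}  B4 = {2, 4, 9, 11}  B5 = {2, 8, 9, 11}  B6 = {1, 8, 9, 11}  B7 = {1, 8, 10, 11}  B8 = {1, 6, 8, 10}  B9 = {0, 1, 6, 10}
Tree: B1–B2, B2–B3, B3–B4, B4–B5, B5–B6, B6–B7, B7–B8, B8–B9
Each bag holds 4 vertices, so the decomposition has width 3, which upper-bounds the treewidth. For the lower bound: the 4 vertex sets {3,5,7}, {4}, {2}, {1,8,9,11} are disjoint, each induces a connected subgraph, and every pair is joined by at least one edge of G. Contracting each set to a single vertex therefore yields K_{4} as a minor, and since treewidth is minor-monotone, tw(G) ≥ tw(K_{4}) = 3. Therefore the treewidth is 3.

3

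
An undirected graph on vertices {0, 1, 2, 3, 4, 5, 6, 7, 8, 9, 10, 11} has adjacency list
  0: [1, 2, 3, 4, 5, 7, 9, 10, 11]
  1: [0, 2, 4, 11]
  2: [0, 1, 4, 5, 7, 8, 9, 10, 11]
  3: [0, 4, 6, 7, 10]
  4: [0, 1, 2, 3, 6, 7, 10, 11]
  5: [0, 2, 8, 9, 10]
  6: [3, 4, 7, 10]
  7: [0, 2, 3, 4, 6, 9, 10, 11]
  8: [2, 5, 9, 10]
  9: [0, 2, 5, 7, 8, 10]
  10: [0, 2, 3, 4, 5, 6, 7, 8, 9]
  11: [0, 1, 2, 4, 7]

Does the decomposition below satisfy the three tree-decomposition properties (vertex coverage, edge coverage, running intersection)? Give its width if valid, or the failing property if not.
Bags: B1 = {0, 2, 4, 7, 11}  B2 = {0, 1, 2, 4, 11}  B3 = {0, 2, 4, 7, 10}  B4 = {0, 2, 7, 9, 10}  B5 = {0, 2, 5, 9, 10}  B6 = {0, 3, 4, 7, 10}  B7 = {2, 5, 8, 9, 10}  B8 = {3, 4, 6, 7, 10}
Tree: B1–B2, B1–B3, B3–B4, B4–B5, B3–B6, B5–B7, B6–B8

Yes; width 4.

Vertex coverage: the bags together contain {0, 1, 2, 3, 4, 5, 6, 7, 8, 9, 10, 11}, the full vertex set. Edge coverage: each edge of G has both endpoints in at least one bag. Running intersection: for every vertex, the bags containing it form a connected subtree. All three properties hold, so this is a valid tree decomposition of width max|bag| − 1 = 4, and hence tw(G) ≤ 4.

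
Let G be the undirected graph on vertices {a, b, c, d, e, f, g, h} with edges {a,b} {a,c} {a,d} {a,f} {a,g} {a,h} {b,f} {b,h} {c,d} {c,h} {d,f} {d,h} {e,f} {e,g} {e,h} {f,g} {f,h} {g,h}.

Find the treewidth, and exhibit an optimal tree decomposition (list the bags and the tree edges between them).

Treewidth 3.
Bags: B1 = {a, d, f, h}  B2 = {a, f, g, h}  B3 = {a, c, d, h}  B4 = {e, f, g, h}  B5 = {a, b, f, h}
Tree: B1–B2, B1–B3, B2–B4, B2–B5

Every bag has size at most 4, so the width is 4 − 1 = 3 and tw(G) ≤ 3. For the lower bound, the 4 vertices {a, c, d, h} are pairwise adjacent, and any tree decomposition puts a clique entirely inside one bag — forcing width ≥ 3. Therefore the treewidth is 3.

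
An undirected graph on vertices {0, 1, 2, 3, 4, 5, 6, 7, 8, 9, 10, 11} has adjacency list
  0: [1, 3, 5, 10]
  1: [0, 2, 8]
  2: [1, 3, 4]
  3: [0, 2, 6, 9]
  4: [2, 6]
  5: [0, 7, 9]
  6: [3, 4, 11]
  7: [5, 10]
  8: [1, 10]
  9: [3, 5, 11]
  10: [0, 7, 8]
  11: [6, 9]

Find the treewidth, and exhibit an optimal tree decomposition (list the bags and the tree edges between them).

Each bag holds 4 vertices, so the decomposition has width 3, which upper-bounds the treewidth. For the lower bound: the 4 vertex sets {7,8,10}, {1}, {0}, {2,3,5,9} are disjoint, each induces a connected subgraph, and every pair is joined by at least one edge of G. Contracting each set to a single vertex therefore yields K_{4} as a minor, and since treewidth is minor-monotone, tw(G) ≥ tw(K_{4}) = 3. The upper and lower bounds meet at 3, so that is the treewidth.

Treewidth 3.
One such decomposition:
Bags: B1 = {1, 7, 8, 10}  B2 = {0, 1, 7, 10}  B3 = {0, 1, 5, 7}  B4 = {0, 1, 2, 5}  B5 = {0, 2, 3, 5}  B6 = {2, 3, 5, 9}  B7 = {2, 3, 4, 9}  B8 = {3, 4, 6, 9}  B9 = {4, 6, 9, 11}
Tree: B1–B2, B2–B3, B3–B4, B4–B5, B5–B6, B6–B7, B7–B8, B8–B9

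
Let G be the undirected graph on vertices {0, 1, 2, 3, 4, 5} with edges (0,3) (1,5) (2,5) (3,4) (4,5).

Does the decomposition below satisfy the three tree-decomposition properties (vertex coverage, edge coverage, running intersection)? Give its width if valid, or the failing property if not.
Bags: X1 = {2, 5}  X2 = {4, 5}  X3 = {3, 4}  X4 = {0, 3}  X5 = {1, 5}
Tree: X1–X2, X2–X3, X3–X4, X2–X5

Yes; width 1.

Vertex coverage: the bags together contain {0, 1, 2, 3, 4, 5}, the full vertex set. Edge coverage: each edge of G has both endpoints in at least one bag. Running intersection: for every vertex, the bags containing it form a connected subtree. All three properties hold, so this is a valid tree decomposition of width max|bag| − 1 = 1, and hence tw(G) ≤ 1.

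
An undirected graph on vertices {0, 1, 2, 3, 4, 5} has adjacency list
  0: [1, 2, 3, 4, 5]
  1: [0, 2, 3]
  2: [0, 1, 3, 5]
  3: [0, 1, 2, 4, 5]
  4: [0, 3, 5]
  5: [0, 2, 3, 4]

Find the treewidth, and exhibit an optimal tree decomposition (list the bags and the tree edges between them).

Treewidth 3.
One optimal decomposition is:
Bags: B1 = {0, 1, 2, 3}  B2 = {0, 2, 3, 5}  B3 = {0, 3, 4, 5}
Tree: B1–B2, B2–B3

Each bag holds 4 vertices, so the decomposition has width 3, which upper-bounds the treewidth. Conversely, {0, 1, 2, 3} is a clique of size 4, and the vertices of any clique must share a bag in every tree decomposition; so some bag has ≥ 4 vertices and tw(G) ≥ 3. Hence tw(G) = 3 exactly.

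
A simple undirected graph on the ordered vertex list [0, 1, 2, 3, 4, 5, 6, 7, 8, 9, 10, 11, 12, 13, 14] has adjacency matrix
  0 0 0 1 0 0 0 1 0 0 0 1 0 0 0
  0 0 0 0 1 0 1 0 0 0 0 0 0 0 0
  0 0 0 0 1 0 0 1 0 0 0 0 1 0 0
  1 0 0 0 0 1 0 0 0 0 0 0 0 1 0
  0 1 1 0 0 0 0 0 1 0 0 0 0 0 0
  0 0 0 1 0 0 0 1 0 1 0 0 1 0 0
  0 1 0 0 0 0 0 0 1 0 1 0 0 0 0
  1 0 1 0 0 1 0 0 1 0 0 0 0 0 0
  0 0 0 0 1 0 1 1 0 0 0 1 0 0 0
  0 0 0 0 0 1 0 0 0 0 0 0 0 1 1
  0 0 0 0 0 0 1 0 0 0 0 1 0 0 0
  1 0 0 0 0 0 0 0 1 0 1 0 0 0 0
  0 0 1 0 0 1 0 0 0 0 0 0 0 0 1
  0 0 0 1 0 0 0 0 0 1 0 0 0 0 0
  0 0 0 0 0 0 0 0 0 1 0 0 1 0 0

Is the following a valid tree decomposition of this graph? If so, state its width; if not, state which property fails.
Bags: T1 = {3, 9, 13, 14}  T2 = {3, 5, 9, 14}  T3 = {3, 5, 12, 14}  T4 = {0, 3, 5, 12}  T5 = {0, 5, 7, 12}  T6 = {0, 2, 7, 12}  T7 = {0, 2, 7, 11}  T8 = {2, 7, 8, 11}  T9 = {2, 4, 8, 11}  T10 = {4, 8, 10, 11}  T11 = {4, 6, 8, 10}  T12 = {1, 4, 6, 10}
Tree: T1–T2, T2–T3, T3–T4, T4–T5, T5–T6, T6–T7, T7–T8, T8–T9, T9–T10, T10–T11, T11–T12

Yes; width 3.

Every vertex of G appears in some bag (union = {0, 1, 2, 3, 4, 5, 6, 7, 8, 9, 10, 11, 12, 13, 14}); every edge is covered by a bag; and for each vertex v the set of bags containing v is connected in the bag tree. The decomposition is therefore valid. The largest bag has 4 vertices, so the width is 3.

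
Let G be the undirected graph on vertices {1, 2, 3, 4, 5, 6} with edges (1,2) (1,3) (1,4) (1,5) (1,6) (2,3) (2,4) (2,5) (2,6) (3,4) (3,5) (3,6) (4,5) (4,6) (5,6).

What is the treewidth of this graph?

A width-5 tree decomposition is:
Bags: B1 = {1, 2, 3, 4, 5, 6}
Tree: (single bag)
A single bag containing all 6 vertices is trivially a valid decomposition of width 5. On the other hand G contains the 6-clique {1, 2, 3, 4, 5, 6}. A clique must lie in a single bag of any decomposition, so no decomposition can have width below 5. Combining the bounds, tw(G) = 5.

5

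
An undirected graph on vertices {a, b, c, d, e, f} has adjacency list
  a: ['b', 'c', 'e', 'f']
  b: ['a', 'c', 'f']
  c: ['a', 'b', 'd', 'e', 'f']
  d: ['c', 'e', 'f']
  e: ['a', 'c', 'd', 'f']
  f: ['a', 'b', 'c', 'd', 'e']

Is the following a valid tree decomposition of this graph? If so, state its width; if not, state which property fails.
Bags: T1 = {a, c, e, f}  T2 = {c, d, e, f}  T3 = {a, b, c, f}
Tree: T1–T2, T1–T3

Checking the three conditions: (i) the bags cover all of {a, b, c, d, e, f}; (ii) for each edge, some bag contains both endpoints; (iii) the bags containing any fixed vertex form a subtree. All hold, so the decomposition is valid with width 4 − 1 = 3.

Yes; width 3.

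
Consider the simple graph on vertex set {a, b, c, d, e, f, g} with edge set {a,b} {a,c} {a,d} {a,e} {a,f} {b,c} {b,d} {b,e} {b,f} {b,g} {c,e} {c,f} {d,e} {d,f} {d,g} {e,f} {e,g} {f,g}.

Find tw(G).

4

A width-4 tree decomposition is:
Bags: B1 = {a, b, d, e, f}  B2 = {b, d, e, f, g}  B3 = {a, b, c, e, f}
Tree: B1–B2, B1–B3
Each bag holds 5 vertices, so the decomposition has width 4, which upper-bounds the treewidth. For the lower bound, the 5 vertices {b, d, e, f, g} are pairwise adjacent, and any tree decomposition puts a clique entirely inside one bag — forcing width ≥ 4. Therefore the treewidth is 4.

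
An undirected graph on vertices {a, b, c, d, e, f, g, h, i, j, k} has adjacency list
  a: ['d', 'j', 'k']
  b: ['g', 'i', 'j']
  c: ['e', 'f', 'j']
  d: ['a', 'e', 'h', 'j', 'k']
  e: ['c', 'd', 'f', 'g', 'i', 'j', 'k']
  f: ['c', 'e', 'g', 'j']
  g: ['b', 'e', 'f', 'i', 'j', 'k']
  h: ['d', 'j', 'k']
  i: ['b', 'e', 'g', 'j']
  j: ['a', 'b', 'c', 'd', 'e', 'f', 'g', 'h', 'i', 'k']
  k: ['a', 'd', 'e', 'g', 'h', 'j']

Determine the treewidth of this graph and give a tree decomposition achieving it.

Every bag has size at most 4, so the width is 4 − 1 = 3 and tw(G) ≤ 3. Conversely, {d, e, j, k} is a clique of size 4, and the vertices of any clique must share a bag in every tree decomposition; so some bag has ≥ 4 vertices and tw(G) ≥ 3. The upper and lower bounds meet at 3, so that is the treewidth.

Treewidth 3.
One optimal decomposition is:
Bags: B1 = {b, g, i, j}  B2 = {e, g, i, j}  B3 = {e, g, j, k}  B4 = {e, f, g, j}  B5 = {c, e, f, j}  B6 = {d, e, j, k}  B7 = {a, d, j, k}  B8 = {d, h, j, k}
Tree: B1–B2, B2–B3, B3–B4, B4–B5, B3–B6, B6–B7, B7–B8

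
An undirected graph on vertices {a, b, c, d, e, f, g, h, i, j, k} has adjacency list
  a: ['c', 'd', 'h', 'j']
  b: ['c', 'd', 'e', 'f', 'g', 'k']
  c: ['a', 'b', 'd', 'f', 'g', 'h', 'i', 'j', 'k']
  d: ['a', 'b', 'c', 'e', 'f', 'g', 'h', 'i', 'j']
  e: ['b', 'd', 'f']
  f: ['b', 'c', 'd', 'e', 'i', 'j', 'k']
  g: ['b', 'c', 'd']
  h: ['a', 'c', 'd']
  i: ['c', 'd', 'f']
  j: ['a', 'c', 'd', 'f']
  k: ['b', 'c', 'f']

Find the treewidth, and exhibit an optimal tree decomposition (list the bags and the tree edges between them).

Treewidth 3.
Bags: B1 = {c, d, f, j}  B2 = {a, c, d, j}  B3 = {c, d, f, i}  B4 = {a, c, d, h}  B5 = {b, c, d, f}  B6 = {b, c, f, k}  B7 = {b, d, e, f}  B8 = {b, c, d, g}
Tree: B1–B2, B1–B3, B2–B4, B3–B5, B5–B6, B5–B7, B5–B8

Every bag has size at most 4, so the width is 4 − 1 = 3 and tw(G) ≤ 3. On the other hand G contains the 4-clique {b, d, e, f}. A clique must lie in a single bag of any decomposition, so no decomposition can have width below 3. Combining the bounds, tw(G) = 3.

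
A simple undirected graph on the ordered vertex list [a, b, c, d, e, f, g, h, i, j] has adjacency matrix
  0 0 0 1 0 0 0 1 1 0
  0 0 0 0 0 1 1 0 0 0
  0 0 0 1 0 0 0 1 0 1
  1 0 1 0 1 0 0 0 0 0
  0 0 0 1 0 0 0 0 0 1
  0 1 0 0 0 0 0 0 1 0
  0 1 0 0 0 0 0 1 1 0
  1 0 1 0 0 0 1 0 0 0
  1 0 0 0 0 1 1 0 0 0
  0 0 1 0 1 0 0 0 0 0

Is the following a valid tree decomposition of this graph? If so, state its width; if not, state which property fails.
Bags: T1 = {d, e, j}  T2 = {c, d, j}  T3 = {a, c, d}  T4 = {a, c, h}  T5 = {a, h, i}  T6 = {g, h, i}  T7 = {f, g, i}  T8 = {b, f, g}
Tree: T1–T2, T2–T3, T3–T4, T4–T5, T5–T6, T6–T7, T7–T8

Yes; width 2.

Every vertex of G appears in some bag (union = {a, b, c, d, e, f, g, h, i, j}); every edge is covered by a bag; and for each vertex v the set of bags containing v is connected in the bag tree. The decomposition is therefore valid. The largest bag has 3 vertices, so the width is 2.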